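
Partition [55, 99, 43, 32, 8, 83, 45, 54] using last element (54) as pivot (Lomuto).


Pivot: 54
  43 <= 54: swap -> [43, 99, 55, 32, 8, 83, 45, 54]
  32 <= 54: swap -> [43, 32, 55, 99, 8, 83, 45, 54]
  8 <= 54: swap -> [43, 32, 8, 99, 55, 83, 45, 54]
  45 <= 54: swap -> [43, 32, 8, 45, 55, 83, 99, 54]
Place pivot at 4: [43, 32, 8, 45, 54, 83, 99, 55]

Partitioned: [43, 32, 8, 45, 54, 83, 99, 55]


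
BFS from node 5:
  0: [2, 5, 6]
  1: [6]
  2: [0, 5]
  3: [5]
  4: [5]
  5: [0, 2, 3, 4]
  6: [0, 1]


Visit 5, enqueue [0, 2, 3, 4]
Visit 0, enqueue [6]
Visit 2, enqueue []
Visit 3, enqueue []
Visit 4, enqueue []
Visit 6, enqueue [1]
Visit 1, enqueue []

BFS order: [5, 0, 2, 3, 4, 6, 1]


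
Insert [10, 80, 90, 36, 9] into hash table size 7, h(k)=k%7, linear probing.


Insert 10: h=3 -> slot 3
Insert 80: h=3, 1 probes -> slot 4
Insert 90: h=6 -> slot 6
Insert 36: h=1 -> slot 1
Insert 9: h=2 -> slot 2

Table: [None, 36, 9, 10, 80, None, 90]


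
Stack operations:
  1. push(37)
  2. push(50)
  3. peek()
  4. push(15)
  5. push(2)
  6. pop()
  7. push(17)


push(37) -> [37]
push(50) -> [37, 50]
peek()->50
push(15) -> [37, 50, 15]
push(2) -> [37, 50, 15, 2]
pop()->2, [37, 50, 15]
push(17) -> [37, 50, 15, 17]

Final stack: [37, 50, 15, 17]


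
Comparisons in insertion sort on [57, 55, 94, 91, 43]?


Algorithm: insertion sort
Input: [57, 55, 94, 91, 43]
Sorted: [43, 55, 57, 91, 94]

8


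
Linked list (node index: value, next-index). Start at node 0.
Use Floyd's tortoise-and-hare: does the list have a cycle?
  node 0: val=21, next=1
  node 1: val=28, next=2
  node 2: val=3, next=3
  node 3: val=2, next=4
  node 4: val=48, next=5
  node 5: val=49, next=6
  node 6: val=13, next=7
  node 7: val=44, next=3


Floyd's tortoise (slow, +1) and hare (fast, +2):
  init: slow=0, fast=0
  step 1: slow=1, fast=2
  step 2: slow=2, fast=4
  step 3: slow=3, fast=6
  step 4: slow=4, fast=3
  step 5: slow=5, fast=5
  slow == fast at node 5: cycle detected

Cycle: yes


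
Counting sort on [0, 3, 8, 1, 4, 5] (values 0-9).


Input: [0, 3, 8, 1, 4, 5]
Counts: [1, 1, 0, 1, 1, 1, 0, 0, 1, 0]

Sorted: [0, 1, 3, 4, 5, 8]


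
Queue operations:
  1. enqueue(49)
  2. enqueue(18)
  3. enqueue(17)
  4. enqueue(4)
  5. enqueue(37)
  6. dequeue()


enqueue(49) -> [49]
enqueue(18) -> [49, 18]
enqueue(17) -> [49, 18, 17]
enqueue(4) -> [49, 18, 17, 4]
enqueue(37) -> [49, 18, 17, 4, 37]
dequeue()->49, [18, 17, 4, 37]

Final queue: [18, 17, 4, 37]


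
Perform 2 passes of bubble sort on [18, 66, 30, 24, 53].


Initial: [18, 66, 30, 24, 53]
Pass 1: [18, 30, 24, 53, 66] (3 swaps)
Pass 2: [18, 24, 30, 53, 66] (1 swaps)

After 2 passes: [18, 24, 30, 53, 66]


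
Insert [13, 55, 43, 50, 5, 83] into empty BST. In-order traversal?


Insert 13: root
Insert 55: R from 13
Insert 43: R from 13 -> L from 55
Insert 50: R from 13 -> L from 55 -> R from 43
Insert 5: L from 13
Insert 83: R from 13 -> R from 55

In-order: [5, 13, 43, 50, 55, 83]


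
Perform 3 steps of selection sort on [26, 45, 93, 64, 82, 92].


Initial: [26, 45, 93, 64, 82, 92]
Step 1: min=26 at 0
  Swap: [26, 45, 93, 64, 82, 92]
Step 2: min=45 at 1
  Swap: [26, 45, 93, 64, 82, 92]
Step 3: min=64 at 3
  Swap: [26, 45, 64, 93, 82, 92]

After 3 steps: [26, 45, 64, 93, 82, 92]


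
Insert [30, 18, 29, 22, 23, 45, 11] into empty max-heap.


Insert 30: [30]
Insert 18: [30, 18]
Insert 29: [30, 18, 29]
Insert 22: [30, 22, 29, 18]
Insert 23: [30, 23, 29, 18, 22]
Insert 45: [45, 23, 30, 18, 22, 29]
Insert 11: [45, 23, 30, 18, 22, 29, 11]

Final heap: [45, 23, 30, 18, 22, 29, 11]


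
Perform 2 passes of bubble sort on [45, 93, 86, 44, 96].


Initial: [45, 93, 86, 44, 96]
Pass 1: [45, 86, 44, 93, 96] (2 swaps)
Pass 2: [45, 44, 86, 93, 96] (1 swaps)

After 2 passes: [45, 44, 86, 93, 96]


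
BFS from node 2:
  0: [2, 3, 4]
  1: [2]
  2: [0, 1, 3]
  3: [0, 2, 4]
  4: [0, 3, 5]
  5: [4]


Visit 2, enqueue [0, 1, 3]
Visit 0, enqueue [4]
Visit 1, enqueue []
Visit 3, enqueue []
Visit 4, enqueue [5]
Visit 5, enqueue []

BFS order: [2, 0, 1, 3, 4, 5]


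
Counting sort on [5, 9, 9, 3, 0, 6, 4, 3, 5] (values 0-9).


Input: [5, 9, 9, 3, 0, 6, 4, 3, 5]
Counts: [1, 0, 0, 2, 1, 2, 1, 0, 0, 2]

Sorted: [0, 3, 3, 4, 5, 5, 6, 9, 9]


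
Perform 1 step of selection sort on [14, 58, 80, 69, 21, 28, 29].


Initial: [14, 58, 80, 69, 21, 28, 29]
Step 1: min=14 at 0
  Swap: [14, 58, 80, 69, 21, 28, 29]

After 1 step: [14, 58, 80, 69, 21, 28, 29]


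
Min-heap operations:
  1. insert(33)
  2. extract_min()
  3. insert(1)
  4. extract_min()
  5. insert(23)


insert(33) -> [33]
extract_min()->33, []
insert(1) -> [1]
extract_min()->1, []
insert(23) -> [23]

Final heap: [23]


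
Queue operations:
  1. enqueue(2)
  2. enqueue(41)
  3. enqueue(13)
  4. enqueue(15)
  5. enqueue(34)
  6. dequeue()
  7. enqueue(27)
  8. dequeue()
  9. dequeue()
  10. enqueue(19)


enqueue(2) -> [2]
enqueue(41) -> [2, 41]
enqueue(13) -> [2, 41, 13]
enqueue(15) -> [2, 41, 13, 15]
enqueue(34) -> [2, 41, 13, 15, 34]
dequeue()->2, [41, 13, 15, 34]
enqueue(27) -> [41, 13, 15, 34, 27]
dequeue()->41, [13, 15, 34, 27]
dequeue()->13, [15, 34, 27]
enqueue(19) -> [15, 34, 27, 19]

Final queue: [15, 34, 27, 19]


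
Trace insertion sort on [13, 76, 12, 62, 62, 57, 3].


Initial: [13, 76, 12, 62, 62, 57, 3]
Insert 76: [13, 76, 12, 62, 62, 57, 3]
Insert 12: [12, 13, 76, 62, 62, 57, 3]
Insert 62: [12, 13, 62, 76, 62, 57, 3]
Insert 62: [12, 13, 62, 62, 76, 57, 3]
Insert 57: [12, 13, 57, 62, 62, 76, 3]
Insert 3: [3, 12, 13, 57, 62, 62, 76]

Sorted: [3, 12, 13, 57, 62, 62, 76]


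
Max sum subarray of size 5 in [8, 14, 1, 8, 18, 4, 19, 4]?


[0:5]: 49
[1:6]: 45
[2:7]: 50
[3:8]: 53

Max: 53 at [3:8]


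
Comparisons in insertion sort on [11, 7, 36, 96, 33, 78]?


Algorithm: insertion sort
Input: [11, 7, 36, 96, 33, 78]
Sorted: [7, 11, 33, 36, 78, 96]

8


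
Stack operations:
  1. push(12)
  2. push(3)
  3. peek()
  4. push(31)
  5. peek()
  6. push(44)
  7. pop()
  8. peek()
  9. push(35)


push(12) -> [12]
push(3) -> [12, 3]
peek()->3
push(31) -> [12, 3, 31]
peek()->31
push(44) -> [12, 3, 31, 44]
pop()->44, [12, 3, 31]
peek()->31
push(35) -> [12, 3, 31, 35]

Final stack: [12, 3, 31, 35]


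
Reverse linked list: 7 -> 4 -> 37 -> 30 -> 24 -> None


Step 1: curr=7, set curr.next=prev(None) | reversed so far: 7
Step 2: curr=4, set curr.next=prev(7) | reversed so far: 4 -> 7
Step 3: curr=37, set curr.next=prev(4) | reversed so far: 37 -> 4 -> 7
Step 4: curr=30, set curr.next=prev(37) | reversed so far: 30 -> 37 -> 4 -> 7
Step 5: curr=24, set curr.next=prev(30) | reversed so far: 24 -> 30 -> 37 -> 4 -> 7

24 -> 30 -> 37 -> 4 -> 7 -> None


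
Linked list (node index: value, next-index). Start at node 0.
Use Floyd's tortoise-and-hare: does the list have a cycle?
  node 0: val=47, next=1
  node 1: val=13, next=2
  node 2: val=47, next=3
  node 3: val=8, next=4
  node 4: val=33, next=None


Floyd's tortoise (slow, +1) and hare (fast, +2):
  init: slow=0, fast=0
  step 1: slow=1, fast=2
  step 2: slow=2, fast=4
  step 3: fast -> None, no cycle

Cycle: no


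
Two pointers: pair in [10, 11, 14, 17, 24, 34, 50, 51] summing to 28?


lo=0(10)+hi=7(51)=61
lo=0(10)+hi=6(50)=60
lo=0(10)+hi=5(34)=44
lo=0(10)+hi=4(24)=34
lo=0(10)+hi=3(17)=27
lo=1(11)+hi=3(17)=28

Yes: 11+17=28


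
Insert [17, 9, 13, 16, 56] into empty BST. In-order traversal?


Insert 17: root
Insert 9: L from 17
Insert 13: L from 17 -> R from 9
Insert 16: L from 17 -> R from 9 -> R from 13
Insert 56: R from 17

In-order: [9, 13, 16, 17, 56]


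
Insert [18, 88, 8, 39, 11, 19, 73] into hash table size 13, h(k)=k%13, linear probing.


Insert 18: h=5 -> slot 5
Insert 88: h=10 -> slot 10
Insert 8: h=8 -> slot 8
Insert 39: h=0 -> slot 0
Insert 11: h=11 -> slot 11
Insert 19: h=6 -> slot 6
Insert 73: h=8, 1 probes -> slot 9

Table: [39, None, None, None, None, 18, 19, None, 8, 73, 88, 11, None]


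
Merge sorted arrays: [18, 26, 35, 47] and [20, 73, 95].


Take 18 from A
Take 20 from B
Take 26 from A
Take 35 from A
Take 47 from A

Merged: [18, 20, 26, 35, 47, 73, 95]


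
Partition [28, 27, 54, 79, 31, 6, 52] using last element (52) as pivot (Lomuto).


Pivot: 52
  28 <= 52: advance i (no swap)
  27 <= 52: advance i (no swap)
  31 <= 52: swap -> [28, 27, 31, 79, 54, 6, 52]
  6 <= 52: swap -> [28, 27, 31, 6, 54, 79, 52]
Place pivot at 4: [28, 27, 31, 6, 52, 79, 54]

Partitioned: [28, 27, 31, 6, 52, 79, 54]


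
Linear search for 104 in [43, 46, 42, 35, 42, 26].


i=0: 43!=104
i=1: 46!=104
i=2: 42!=104
i=3: 35!=104
i=4: 42!=104
i=5: 26!=104

Not found, 6 comps


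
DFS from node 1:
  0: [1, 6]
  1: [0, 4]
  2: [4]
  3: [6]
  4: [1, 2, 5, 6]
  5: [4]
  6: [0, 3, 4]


Visit 1, push [4, 0]
Visit 0, push [6]
Visit 6, push [4, 3]
Visit 3, push []
Visit 4, push [5, 2]
Visit 2, push []
Visit 5, push []

DFS order: [1, 0, 6, 3, 4, 2, 5]


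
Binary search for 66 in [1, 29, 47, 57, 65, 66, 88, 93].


Step 1: lo=0, hi=7, mid=3, val=57
Step 2: lo=4, hi=7, mid=5, val=66

Found at index 5


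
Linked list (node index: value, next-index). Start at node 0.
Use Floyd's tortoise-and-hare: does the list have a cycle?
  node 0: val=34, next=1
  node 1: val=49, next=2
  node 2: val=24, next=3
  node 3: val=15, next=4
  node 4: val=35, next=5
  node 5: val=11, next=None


Floyd's tortoise (slow, +1) and hare (fast, +2):
  init: slow=0, fast=0
  step 1: slow=1, fast=2
  step 2: slow=2, fast=4
  step 3: fast 4->5->None, no cycle

Cycle: no


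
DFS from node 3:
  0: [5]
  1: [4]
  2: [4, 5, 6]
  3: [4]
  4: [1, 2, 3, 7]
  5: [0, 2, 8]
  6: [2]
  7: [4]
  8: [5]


Visit 3, push [4]
Visit 4, push [7, 2, 1]
Visit 1, push []
Visit 2, push [6, 5]
Visit 5, push [8, 0]
Visit 0, push []
Visit 8, push []
Visit 6, push []
Visit 7, push []

DFS order: [3, 4, 1, 2, 5, 0, 8, 6, 7]


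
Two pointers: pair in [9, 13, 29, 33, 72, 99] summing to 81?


lo=0(9)+hi=5(99)=108
lo=0(9)+hi=4(72)=81

Yes: 9+72=81


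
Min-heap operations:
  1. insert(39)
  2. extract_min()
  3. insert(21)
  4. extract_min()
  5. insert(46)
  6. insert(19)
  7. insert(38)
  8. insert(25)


insert(39) -> [39]
extract_min()->39, []
insert(21) -> [21]
extract_min()->21, []
insert(46) -> [46]
insert(19) -> [19, 46]
insert(38) -> [19, 46, 38]
insert(25) -> [19, 25, 38, 46]

Final heap: [19, 25, 38, 46]


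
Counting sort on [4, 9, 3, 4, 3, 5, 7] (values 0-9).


Input: [4, 9, 3, 4, 3, 5, 7]
Counts: [0, 0, 0, 2, 2, 1, 0, 1, 0, 1]

Sorted: [3, 3, 4, 4, 5, 7, 9]


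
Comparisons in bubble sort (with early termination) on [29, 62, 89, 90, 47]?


Algorithm: bubble sort (with early termination)
Input: [29, 62, 89, 90, 47]
Sorted: [29, 47, 62, 89, 90]

10


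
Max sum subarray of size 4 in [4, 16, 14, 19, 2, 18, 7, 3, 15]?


[0:4]: 53
[1:5]: 51
[2:6]: 53
[3:7]: 46
[4:8]: 30
[5:9]: 43

Max: 53 at [0:4]


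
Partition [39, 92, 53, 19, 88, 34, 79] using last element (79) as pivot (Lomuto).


Pivot: 79
  39 <= 79: advance i (no swap)
  53 <= 79: swap -> [39, 53, 92, 19, 88, 34, 79]
  19 <= 79: swap -> [39, 53, 19, 92, 88, 34, 79]
  34 <= 79: swap -> [39, 53, 19, 34, 88, 92, 79]
Place pivot at 4: [39, 53, 19, 34, 79, 92, 88]

Partitioned: [39, 53, 19, 34, 79, 92, 88]


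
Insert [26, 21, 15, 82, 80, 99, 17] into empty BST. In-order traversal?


Insert 26: root
Insert 21: L from 26
Insert 15: L from 26 -> L from 21
Insert 82: R from 26
Insert 80: R from 26 -> L from 82
Insert 99: R from 26 -> R from 82
Insert 17: L from 26 -> L from 21 -> R from 15

In-order: [15, 17, 21, 26, 80, 82, 99]


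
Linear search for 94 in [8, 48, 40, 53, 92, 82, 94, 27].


i=0: 8!=94
i=1: 48!=94
i=2: 40!=94
i=3: 53!=94
i=4: 92!=94
i=5: 82!=94
i=6: 94==94 found!

Found at 6, 7 comps


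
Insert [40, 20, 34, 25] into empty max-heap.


Insert 40: [40]
Insert 20: [40, 20]
Insert 34: [40, 20, 34]
Insert 25: [40, 25, 34, 20]

Final heap: [40, 25, 34, 20]


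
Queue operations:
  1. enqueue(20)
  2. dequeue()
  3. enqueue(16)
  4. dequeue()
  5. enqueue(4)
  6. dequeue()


enqueue(20) -> [20]
dequeue()->20, []
enqueue(16) -> [16]
dequeue()->16, []
enqueue(4) -> [4]
dequeue()->4, []

Final queue: []


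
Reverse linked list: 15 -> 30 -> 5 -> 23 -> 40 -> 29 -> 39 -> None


Step 1: curr=15, set curr.next=prev(None) | reversed so far: 15
Step 2: curr=30, set curr.next=prev(15) | reversed so far: 30 -> 15
Step 3: curr=5, set curr.next=prev(30) | reversed so far: 5 -> 30 -> 15
Step 4: curr=23, set curr.next=prev(5) | reversed so far: 23 -> 5 -> 30 -> 15
Step 5: curr=40, set curr.next=prev(23) | reversed so far: 40 -> 23 -> 5 -> 30 -> 15
Step 6: curr=29, set curr.next=prev(40) | reversed so far: 29 -> 40 -> 23 -> 5 -> 30 -> 15
Step 7: curr=39, set curr.next=prev(29) | reversed so far: 39 -> 29 -> 40 -> 23 -> 5 -> 30 -> 15

39 -> 29 -> 40 -> 23 -> 5 -> 30 -> 15 -> None


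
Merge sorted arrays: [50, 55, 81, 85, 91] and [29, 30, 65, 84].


Take 29 from B
Take 30 from B
Take 50 from A
Take 55 from A
Take 65 from B
Take 81 from A
Take 84 from B

Merged: [29, 30, 50, 55, 65, 81, 84, 85, 91]


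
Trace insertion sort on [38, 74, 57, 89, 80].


Initial: [38, 74, 57, 89, 80]
Insert 74: [38, 74, 57, 89, 80]
Insert 57: [38, 57, 74, 89, 80]
Insert 89: [38, 57, 74, 89, 80]
Insert 80: [38, 57, 74, 80, 89]

Sorted: [38, 57, 74, 80, 89]


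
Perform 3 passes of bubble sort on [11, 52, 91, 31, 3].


Initial: [11, 52, 91, 31, 3]
Pass 1: [11, 52, 31, 3, 91] (2 swaps)
Pass 2: [11, 31, 3, 52, 91] (2 swaps)
Pass 3: [11, 3, 31, 52, 91] (1 swaps)

After 3 passes: [11, 3, 31, 52, 91]


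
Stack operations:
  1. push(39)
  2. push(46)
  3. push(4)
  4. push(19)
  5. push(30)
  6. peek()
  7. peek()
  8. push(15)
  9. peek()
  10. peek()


push(39) -> [39]
push(46) -> [39, 46]
push(4) -> [39, 46, 4]
push(19) -> [39, 46, 4, 19]
push(30) -> [39, 46, 4, 19, 30]
peek()->30
peek()->30
push(15) -> [39, 46, 4, 19, 30, 15]
peek()->15
peek()->15

Final stack: [39, 46, 4, 19, 30, 15]


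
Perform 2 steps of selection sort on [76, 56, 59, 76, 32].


Initial: [76, 56, 59, 76, 32]
Step 1: min=32 at 4
  Swap: [32, 56, 59, 76, 76]
Step 2: min=56 at 1
  Swap: [32, 56, 59, 76, 76]

After 2 steps: [32, 56, 59, 76, 76]


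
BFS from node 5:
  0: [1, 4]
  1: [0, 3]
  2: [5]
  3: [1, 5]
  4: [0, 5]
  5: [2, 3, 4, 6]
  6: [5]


Visit 5, enqueue [2, 3, 4, 6]
Visit 2, enqueue []
Visit 3, enqueue [1]
Visit 4, enqueue [0]
Visit 6, enqueue []
Visit 1, enqueue []
Visit 0, enqueue []

BFS order: [5, 2, 3, 4, 6, 1, 0]


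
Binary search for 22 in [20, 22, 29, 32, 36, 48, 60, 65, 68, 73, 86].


Step 1: lo=0, hi=10, mid=5, val=48
Step 2: lo=0, hi=4, mid=2, val=29
Step 3: lo=0, hi=1, mid=0, val=20
Step 4: lo=1, hi=1, mid=1, val=22

Found at index 1


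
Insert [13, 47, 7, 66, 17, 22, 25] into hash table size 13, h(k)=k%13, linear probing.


Insert 13: h=0 -> slot 0
Insert 47: h=8 -> slot 8
Insert 7: h=7 -> slot 7
Insert 66: h=1 -> slot 1
Insert 17: h=4 -> slot 4
Insert 22: h=9 -> slot 9
Insert 25: h=12 -> slot 12

Table: [13, 66, None, None, 17, None, None, 7, 47, 22, None, None, 25]


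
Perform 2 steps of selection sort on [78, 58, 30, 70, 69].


Initial: [78, 58, 30, 70, 69]
Step 1: min=30 at 2
  Swap: [30, 58, 78, 70, 69]
Step 2: min=58 at 1
  Swap: [30, 58, 78, 70, 69]

After 2 steps: [30, 58, 78, 70, 69]


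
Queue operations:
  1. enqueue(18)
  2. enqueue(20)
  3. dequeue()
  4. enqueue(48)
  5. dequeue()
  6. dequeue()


enqueue(18) -> [18]
enqueue(20) -> [18, 20]
dequeue()->18, [20]
enqueue(48) -> [20, 48]
dequeue()->20, [48]
dequeue()->48, []

Final queue: []


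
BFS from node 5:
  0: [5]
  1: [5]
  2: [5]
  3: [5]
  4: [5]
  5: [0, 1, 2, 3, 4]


Visit 5, enqueue [0, 1, 2, 3, 4]
Visit 0, enqueue []
Visit 1, enqueue []
Visit 2, enqueue []
Visit 3, enqueue []
Visit 4, enqueue []

BFS order: [5, 0, 1, 2, 3, 4]


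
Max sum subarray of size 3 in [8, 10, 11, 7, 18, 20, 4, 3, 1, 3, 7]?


[0:3]: 29
[1:4]: 28
[2:5]: 36
[3:6]: 45
[4:7]: 42
[5:8]: 27
[6:9]: 8
[7:10]: 7
[8:11]: 11

Max: 45 at [3:6]


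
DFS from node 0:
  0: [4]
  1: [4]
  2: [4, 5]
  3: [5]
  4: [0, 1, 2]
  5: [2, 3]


Visit 0, push [4]
Visit 4, push [2, 1]
Visit 1, push []
Visit 2, push [5]
Visit 5, push [3]
Visit 3, push []

DFS order: [0, 4, 1, 2, 5, 3]


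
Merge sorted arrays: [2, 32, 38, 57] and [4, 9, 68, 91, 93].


Take 2 from A
Take 4 from B
Take 9 from B
Take 32 from A
Take 38 from A
Take 57 from A

Merged: [2, 4, 9, 32, 38, 57, 68, 91, 93]


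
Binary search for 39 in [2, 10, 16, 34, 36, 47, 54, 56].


Step 1: lo=0, hi=7, mid=3, val=34
Step 2: lo=4, hi=7, mid=5, val=47
Step 3: lo=4, hi=4, mid=4, val=36

Not found


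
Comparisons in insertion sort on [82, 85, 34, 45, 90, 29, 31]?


Algorithm: insertion sort
Input: [82, 85, 34, 45, 90, 29, 31]
Sorted: [29, 31, 34, 45, 82, 85, 90]

18


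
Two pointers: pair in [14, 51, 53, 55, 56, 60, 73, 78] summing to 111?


lo=0(14)+hi=7(78)=92
lo=1(51)+hi=7(78)=129
lo=1(51)+hi=6(73)=124
lo=1(51)+hi=5(60)=111

Yes: 51+60=111


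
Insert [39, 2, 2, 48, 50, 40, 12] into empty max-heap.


Insert 39: [39]
Insert 2: [39, 2]
Insert 2: [39, 2, 2]
Insert 48: [48, 39, 2, 2]
Insert 50: [50, 48, 2, 2, 39]
Insert 40: [50, 48, 40, 2, 39, 2]
Insert 12: [50, 48, 40, 2, 39, 2, 12]

Final heap: [50, 48, 40, 2, 39, 2, 12]


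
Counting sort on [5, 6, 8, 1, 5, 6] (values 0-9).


Input: [5, 6, 8, 1, 5, 6]
Counts: [0, 1, 0, 0, 0, 2, 2, 0, 1, 0]

Sorted: [1, 5, 5, 6, 6, 8]


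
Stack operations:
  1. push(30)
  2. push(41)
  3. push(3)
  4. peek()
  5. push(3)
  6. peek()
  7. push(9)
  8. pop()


push(30) -> [30]
push(41) -> [30, 41]
push(3) -> [30, 41, 3]
peek()->3
push(3) -> [30, 41, 3, 3]
peek()->3
push(9) -> [30, 41, 3, 3, 9]
pop()->9, [30, 41, 3, 3]

Final stack: [30, 41, 3, 3]


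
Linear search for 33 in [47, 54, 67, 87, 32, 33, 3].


i=0: 47!=33
i=1: 54!=33
i=2: 67!=33
i=3: 87!=33
i=4: 32!=33
i=5: 33==33 found!

Found at 5, 6 comps


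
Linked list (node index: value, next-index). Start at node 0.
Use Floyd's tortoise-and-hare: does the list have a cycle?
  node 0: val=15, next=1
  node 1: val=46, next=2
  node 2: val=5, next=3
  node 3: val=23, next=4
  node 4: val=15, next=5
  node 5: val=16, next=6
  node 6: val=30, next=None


Floyd's tortoise (slow, +1) and hare (fast, +2):
  init: slow=0, fast=0
  step 1: slow=1, fast=2
  step 2: slow=2, fast=4
  step 3: slow=3, fast=6
  step 4: fast -> None, no cycle

Cycle: no


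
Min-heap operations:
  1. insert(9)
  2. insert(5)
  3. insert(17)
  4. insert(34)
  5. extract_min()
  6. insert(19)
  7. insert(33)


insert(9) -> [9]
insert(5) -> [5, 9]
insert(17) -> [5, 9, 17]
insert(34) -> [5, 9, 17, 34]
extract_min()->5, [9, 34, 17]
insert(19) -> [9, 19, 17, 34]
insert(33) -> [9, 19, 17, 34, 33]

Final heap: [9, 19, 17, 34, 33]


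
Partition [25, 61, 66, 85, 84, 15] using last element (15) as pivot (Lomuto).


Pivot: 15
Place pivot at 0: [15, 61, 66, 85, 84, 25]

Partitioned: [15, 61, 66, 85, 84, 25]


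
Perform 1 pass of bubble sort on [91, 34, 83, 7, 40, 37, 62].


Initial: [91, 34, 83, 7, 40, 37, 62]
Pass 1: [34, 83, 7, 40, 37, 62, 91] (6 swaps)

After 1 pass: [34, 83, 7, 40, 37, 62, 91]


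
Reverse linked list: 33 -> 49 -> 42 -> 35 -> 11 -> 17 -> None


Step 1: curr=33, set curr.next=prev(None) | reversed so far: 33
Step 2: curr=49, set curr.next=prev(33) | reversed so far: 49 -> 33
Step 3: curr=42, set curr.next=prev(49) | reversed so far: 42 -> 49 -> 33
Step 4: curr=35, set curr.next=prev(42) | reversed so far: 35 -> 42 -> 49 -> 33
Step 5: curr=11, set curr.next=prev(35) | reversed so far: 11 -> 35 -> 42 -> 49 -> 33
Step 6: curr=17, set curr.next=prev(11) | reversed so far: 17 -> 11 -> 35 -> 42 -> 49 -> 33

17 -> 11 -> 35 -> 42 -> 49 -> 33 -> None


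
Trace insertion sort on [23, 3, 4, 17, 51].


Initial: [23, 3, 4, 17, 51]
Insert 3: [3, 23, 4, 17, 51]
Insert 4: [3, 4, 23, 17, 51]
Insert 17: [3, 4, 17, 23, 51]
Insert 51: [3, 4, 17, 23, 51]

Sorted: [3, 4, 17, 23, 51]


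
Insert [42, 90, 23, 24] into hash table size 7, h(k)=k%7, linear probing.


Insert 42: h=0 -> slot 0
Insert 90: h=6 -> slot 6
Insert 23: h=2 -> slot 2
Insert 24: h=3 -> slot 3

Table: [42, None, 23, 24, None, None, 90]


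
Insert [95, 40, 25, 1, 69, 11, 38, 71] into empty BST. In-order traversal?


Insert 95: root
Insert 40: L from 95
Insert 25: L from 95 -> L from 40
Insert 1: L from 95 -> L from 40 -> L from 25
Insert 69: L from 95 -> R from 40
Insert 11: L from 95 -> L from 40 -> L from 25 -> R from 1
Insert 38: L from 95 -> L from 40 -> R from 25
Insert 71: L from 95 -> R from 40 -> R from 69

In-order: [1, 11, 25, 38, 40, 69, 71, 95]


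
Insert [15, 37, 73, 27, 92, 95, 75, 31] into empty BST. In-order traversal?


Insert 15: root
Insert 37: R from 15
Insert 73: R from 15 -> R from 37
Insert 27: R from 15 -> L from 37
Insert 92: R from 15 -> R from 37 -> R from 73
Insert 95: R from 15 -> R from 37 -> R from 73 -> R from 92
Insert 75: R from 15 -> R from 37 -> R from 73 -> L from 92
Insert 31: R from 15 -> L from 37 -> R from 27

In-order: [15, 27, 31, 37, 73, 75, 92, 95]


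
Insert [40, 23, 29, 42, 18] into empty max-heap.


Insert 40: [40]
Insert 23: [40, 23]
Insert 29: [40, 23, 29]
Insert 42: [42, 40, 29, 23]
Insert 18: [42, 40, 29, 23, 18]

Final heap: [42, 40, 29, 23, 18]


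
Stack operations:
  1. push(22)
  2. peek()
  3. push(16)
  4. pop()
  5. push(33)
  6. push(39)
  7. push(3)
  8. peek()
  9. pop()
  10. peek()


push(22) -> [22]
peek()->22
push(16) -> [22, 16]
pop()->16, [22]
push(33) -> [22, 33]
push(39) -> [22, 33, 39]
push(3) -> [22, 33, 39, 3]
peek()->3
pop()->3, [22, 33, 39]
peek()->39

Final stack: [22, 33, 39]


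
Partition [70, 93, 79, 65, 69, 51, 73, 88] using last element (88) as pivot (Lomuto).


Pivot: 88
  70 <= 88: advance i (no swap)
  79 <= 88: swap -> [70, 79, 93, 65, 69, 51, 73, 88]
  65 <= 88: swap -> [70, 79, 65, 93, 69, 51, 73, 88]
  69 <= 88: swap -> [70, 79, 65, 69, 93, 51, 73, 88]
  51 <= 88: swap -> [70, 79, 65, 69, 51, 93, 73, 88]
  73 <= 88: swap -> [70, 79, 65, 69, 51, 73, 93, 88]
Place pivot at 6: [70, 79, 65, 69, 51, 73, 88, 93]

Partitioned: [70, 79, 65, 69, 51, 73, 88, 93]


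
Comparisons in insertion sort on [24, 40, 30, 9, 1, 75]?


Algorithm: insertion sort
Input: [24, 40, 30, 9, 1, 75]
Sorted: [1, 9, 24, 30, 40, 75]

11


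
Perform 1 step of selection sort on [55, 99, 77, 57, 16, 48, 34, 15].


Initial: [55, 99, 77, 57, 16, 48, 34, 15]
Step 1: min=15 at 7
  Swap: [15, 99, 77, 57, 16, 48, 34, 55]

After 1 step: [15, 99, 77, 57, 16, 48, 34, 55]


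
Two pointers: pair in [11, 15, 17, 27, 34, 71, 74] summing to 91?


lo=0(11)+hi=6(74)=85
lo=1(15)+hi=6(74)=89
lo=2(17)+hi=6(74)=91

Yes: 17+74=91


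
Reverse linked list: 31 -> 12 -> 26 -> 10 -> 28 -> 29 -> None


Step 1: curr=31, set curr.next=prev(None) | reversed so far: 31
Step 2: curr=12, set curr.next=prev(31) | reversed so far: 12 -> 31
Step 3: curr=26, set curr.next=prev(12) | reversed so far: 26 -> 12 -> 31
Step 4: curr=10, set curr.next=prev(26) | reversed so far: 10 -> 26 -> 12 -> 31
Step 5: curr=28, set curr.next=prev(10) | reversed so far: 28 -> 10 -> 26 -> 12 -> 31
Step 6: curr=29, set curr.next=prev(28) | reversed so far: 29 -> 28 -> 10 -> 26 -> 12 -> 31

29 -> 28 -> 10 -> 26 -> 12 -> 31 -> None


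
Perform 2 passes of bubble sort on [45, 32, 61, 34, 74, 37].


Initial: [45, 32, 61, 34, 74, 37]
Pass 1: [32, 45, 34, 61, 37, 74] (3 swaps)
Pass 2: [32, 34, 45, 37, 61, 74] (2 swaps)

After 2 passes: [32, 34, 45, 37, 61, 74]


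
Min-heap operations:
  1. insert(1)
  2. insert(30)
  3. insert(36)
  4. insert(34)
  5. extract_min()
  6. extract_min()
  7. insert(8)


insert(1) -> [1]
insert(30) -> [1, 30]
insert(36) -> [1, 30, 36]
insert(34) -> [1, 30, 36, 34]
extract_min()->1, [30, 34, 36]
extract_min()->30, [34, 36]
insert(8) -> [8, 36, 34]

Final heap: [8, 36, 34]


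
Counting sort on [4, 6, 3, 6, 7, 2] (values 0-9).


Input: [4, 6, 3, 6, 7, 2]
Counts: [0, 0, 1, 1, 1, 0, 2, 1, 0, 0]

Sorted: [2, 3, 4, 6, 6, 7]


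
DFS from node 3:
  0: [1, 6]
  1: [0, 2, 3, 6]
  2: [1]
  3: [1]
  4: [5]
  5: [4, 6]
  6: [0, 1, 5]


Visit 3, push [1]
Visit 1, push [6, 2, 0]
Visit 0, push [6]
Visit 6, push [5]
Visit 5, push [4]
Visit 4, push []
Visit 2, push []

DFS order: [3, 1, 0, 6, 5, 4, 2]


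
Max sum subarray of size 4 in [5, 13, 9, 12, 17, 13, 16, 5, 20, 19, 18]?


[0:4]: 39
[1:5]: 51
[2:6]: 51
[3:7]: 58
[4:8]: 51
[5:9]: 54
[6:10]: 60
[7:11]: 62

Max: 62 at [7:11]


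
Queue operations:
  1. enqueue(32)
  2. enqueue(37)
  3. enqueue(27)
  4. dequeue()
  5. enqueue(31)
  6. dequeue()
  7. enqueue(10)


enqueue(32) -> [32]
enqueue(37) -> [32, 37]
enqueue(27) -> [32, 37, 27]
dequeue()->32, [37, 27]
enqueue(31) -> [37, 27, 31]
dequeue()->37, [27, 31]
enqueue(10) -> [27, 31, 10]

Final queue: [27, 31, 10]


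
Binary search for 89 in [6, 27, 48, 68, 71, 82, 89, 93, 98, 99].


Step 1: lo=0, hi=9, mid=4, val=71
Step 2: lo=5, hi=9, mid=7, val=93
Step 3: lo=5, hi=6, mid=5, val=82
Step 4: lo=6, hi=6, mid=6, val=89

Found at index 6


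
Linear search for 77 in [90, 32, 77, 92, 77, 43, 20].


i=0: 90!=77
i=1: 32!=77
i=2: 77==77 found!

Found at 2, 3 comps


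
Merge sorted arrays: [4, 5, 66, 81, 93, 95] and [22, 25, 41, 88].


Take 4 from A
Take 5 from A
Take 22 from B
Take 25 from B
Take 41 from B
Take 66 from A
Take 81 from A
Take 88 from B

Merged: [4, 5, 22, 25, 41, 66, 81, 88, 93, 95]


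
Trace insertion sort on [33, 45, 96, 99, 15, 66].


Initial: [33, 45, 96, 99, 15, 66]
Insert 45: [33, 45, 96, 99, 15, 66]
Insert 96: [33, 45, 96, 99, 15, 66]
Insert 99: [33, 45, 96, 99, 15, 66]
Insert 15: [15, 33, 45, 96, 99, 66]
Insert 66: [15, 33, 45, 66, 96, 99]

Sorted: [15, 33, 45, 66, 96, 99]


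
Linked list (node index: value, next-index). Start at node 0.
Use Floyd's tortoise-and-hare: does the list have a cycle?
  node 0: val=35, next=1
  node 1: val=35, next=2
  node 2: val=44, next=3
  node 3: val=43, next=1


Floyd's tortoise (slow, +1) and hare (fast, +2):
  init: slow=0, fast=0
  step 1: slow=1, fast=2
  step 2: slow=2, fast=1
  step 3: slow=3, fast=3
  slow == fast at node 3: cycle detected

Cycle: yes


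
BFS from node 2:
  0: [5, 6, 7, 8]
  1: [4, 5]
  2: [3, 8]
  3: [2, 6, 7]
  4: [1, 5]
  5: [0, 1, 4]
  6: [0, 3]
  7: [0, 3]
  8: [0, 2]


Visit 2, enqueue [3, 8]
Visit 3, enqueue [6, 7]
Visit 8, enqueue [0]
Visit 6, enqueue []
Visit 7, enqueue []
Visit 0, enqueue [5]
Visit 5, enqueue [1, 4]
Visit 1, enqueue []
Visit 4, enqueue []

BFS order: [2, 3, 8, 6, 7, 0, 5, 1, 4]


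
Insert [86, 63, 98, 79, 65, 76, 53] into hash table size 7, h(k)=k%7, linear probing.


Insert 86: h=2 -> slot 2
Insert 63: h=0 -> slot 0
Insert 98: h=0, 1 probes -> slot 1
Insert 79: h=2, 1 probes -> slot 3
Insert 65: h=2, 2 probes -> slot 4
Insert 76: h=6 -> slot 6
Insert 53: h=4, 1 probes -> slot 5

Table: [63, 98, 86, 79, 65, 53, 76]


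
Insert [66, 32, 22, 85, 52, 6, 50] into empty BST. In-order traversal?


Insert 66: root
Insert 32: L from 66
Insert 22: L from 66 -> L from 32
Insert 85: R from 66
Insert 52: L from 66 -> R from 32
Insert 6: L from 66 -> L from 32 -> L from 22
Insert 50: L from 66 -> R from 32 -> L from 52

In-order: [6, 22, 32, 50, 52, 66, 85]


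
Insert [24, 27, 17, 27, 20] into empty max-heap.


Insert 24: [24]
Insert 27: [27, 24]
Insert 17: [27, 24, 17]
Insert 27: [27, 27, 17, 24]
Insert 20: [27, 27, 17, 24, 20]

Final heap: [27, 27, 17, 24, 20]


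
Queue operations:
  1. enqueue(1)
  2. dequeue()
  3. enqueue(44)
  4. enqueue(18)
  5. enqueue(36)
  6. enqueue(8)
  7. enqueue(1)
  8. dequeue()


enqueue(1) -> [1]
dequeue()->1, []
enqueue(44) -> [44]
enqueue(18) -> [44, 18]
enqueue(36) -> [44, 18, 36]
enqueue(8) -> [44, 18, 36, 8]
enqueue(1) -> [44, 18, 36, 8, 1]
dequeue()->44, [18, 36, 8, 1]

Final queue: [18, 36, 8, 1]


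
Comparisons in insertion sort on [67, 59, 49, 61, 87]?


Algorithm: insertion sort
Input: [67, 59, 49, 61, 87]
Sorted: [49, 59, 61, 67, 87]

6


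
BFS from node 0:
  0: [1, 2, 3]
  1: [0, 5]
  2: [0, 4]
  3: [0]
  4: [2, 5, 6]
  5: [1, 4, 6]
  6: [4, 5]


Visit 0, enqueue [1, 2, 3]
Visit 1, enqueue [5]
Visit 2, enqueue [4]
Visit 3, enqueue []
Visit 5, enqueue [6]
Visit 4, enqueue []
Visit 6, enqueue []

BFS order: [0, 1, 2, 3, 5, 4, 6]


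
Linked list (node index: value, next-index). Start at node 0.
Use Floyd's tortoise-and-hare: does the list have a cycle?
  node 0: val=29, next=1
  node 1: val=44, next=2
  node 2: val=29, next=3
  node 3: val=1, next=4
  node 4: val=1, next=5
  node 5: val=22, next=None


Floyd's tortoise (slow, +1) and hare (fast, +2):
  init: slow=0, fast=0
  step 1: slow=1, fast=2
  step 2: slow=2, fast=4
  step 3: fast 4->5->None, no cycle

Cycle: no


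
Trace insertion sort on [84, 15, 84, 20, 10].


Initial: [84, 15, 84, 20, 10]
Insert 15: [15, 84, 84, 20, 10]
Insert 84: [15, 84, 84, 20, 10]
Insert 20: [15, 20, 84, 84, 10]
Insert 10: [10, 15, 20, 84, 84]

Sorted: [10, 15, 20, 84, 84]


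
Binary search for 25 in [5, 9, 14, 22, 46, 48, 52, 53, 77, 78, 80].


Step 1: lo=0, hi=10, mid=5, val=48
Step 2: lo=0, hi=4, mid=2, val=14
Step 3: lo=3, hi=4, mid=3, val=22
Step 4: lo=4, hi=4, mid=4, val=46

Not found


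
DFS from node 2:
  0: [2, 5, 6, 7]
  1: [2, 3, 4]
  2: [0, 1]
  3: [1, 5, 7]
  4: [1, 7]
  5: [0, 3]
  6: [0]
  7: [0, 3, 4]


Visit 2, push [1, 0]
Visit 0, push [7, 6, 5]
Visit 5, push [3]
Visit 3, push [7, 1]
Visit 1, push [4]
Visit 4, push [7]
Visit 7, push []
Visit 6, push []

DFS order: [2, 0, 5, 3, 1, 4, 7, 6]


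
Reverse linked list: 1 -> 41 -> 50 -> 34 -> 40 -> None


Step 1: curr=1, set curr.next=prev(None) | reversed so far: 1
Step 2: curr=41, set curr.next=prev(1) | reversed so far: 41 -> 1
Step 3: curr=50, set curr.next=prev(41) | reversed so far: 50 -> 41 -> 1
Step 4: curr=34, set curr.next=prev(50) | reversed so far: 34 -> 50 -> 41 -> 1
Step 5: curr=40, set curr.next=prev(34) | reversed so far: 40 -> 34 -> 50 -> 41 -> 1

40 -> 34 -> 50 -> 41 -> 1 -> None


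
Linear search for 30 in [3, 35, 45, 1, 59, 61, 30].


i=0: 3!=30
i=1: 35!=30
i=2: 45!=30
i=3: 1!=30
i=4: 59!=30
i=5: 61!=30
i=6: 30==30 found!

Found at 6, 7 comps


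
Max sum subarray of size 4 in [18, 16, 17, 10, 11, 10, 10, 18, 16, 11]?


[0:4]: 61
[1:5]: 54
[2:6]: 48
[3:7]: 41
[4:8]: 49
[5:9]: 54
[6:10]: 55

Max: 61 at [0:4]


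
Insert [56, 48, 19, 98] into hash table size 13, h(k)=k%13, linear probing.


Insert 56: h=4 -> slot 4
Insert 48: h=9 -> slot 9
Insert 19: h=6 -> slot 6
Insert 98: h=7 -> slot 7

Table: [None, None, None, None, 56, None, 19, 98, None, 48, None, None, None]


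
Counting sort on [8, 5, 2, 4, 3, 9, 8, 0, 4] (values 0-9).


Input: [8, 5, 2, 4, 3, 9, 8, 0, 4]
Counts: [1, 0, 1, 1, 2, 1, 0, 0, 2, 1]

Sorted: [0, 2, 3, 4, 4, 5, 8, 8, 9]


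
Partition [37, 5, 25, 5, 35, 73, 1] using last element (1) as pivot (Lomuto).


Pivot: 1
Place pivot at 0: [1, 5, 25, 5, 35, 73, 37]

Partitioned: [1, 5, 25, 5, 35, 73, 37]


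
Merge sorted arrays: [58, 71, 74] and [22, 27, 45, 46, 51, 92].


Take 22 from B
Take 27 from B
Take 45 from B
Take 46 from B
Take 51 from B
Take 58 from A
Take 71 from A
Take 74 from A

Merged: [22, 27, 45, 46, 51, 58, 71, 74, 92]


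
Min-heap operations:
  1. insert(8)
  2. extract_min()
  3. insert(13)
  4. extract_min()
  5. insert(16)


insert(8) -> [8]
extract_min()->8, []
insert(13) -> [13]
extract_min()->13, []
insert(16) -> [16]

Final heap: [16]


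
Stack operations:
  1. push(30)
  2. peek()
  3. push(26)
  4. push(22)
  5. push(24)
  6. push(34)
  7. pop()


push(30) -> [30]
peek()->30
push(26) -> [30, 26]
push(22) -> [30, 26, 22]
push(24) -> [30, 26, 22, 24]
push(34) -> [30, 26, 22, 24, 34]
pop()->34, [30, 26, 22, 24]

Final stack: [30, 26, 22, 24]


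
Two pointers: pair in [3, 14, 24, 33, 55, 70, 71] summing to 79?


lo=0(3)+hi=6(71)=74
lo=1(14)+hi=6(71)=85
lo=1(14)+hi=5(70)=84
lo=1(14)+hi=4(55)=69
lo=2(24)+hi=4(55)=79

Yes: 24+55=79


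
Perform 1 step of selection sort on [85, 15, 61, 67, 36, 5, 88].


Initial: [85, 15, 61, 67, 36, 5, 88]
Step 1: min=5 at 5
  Swap: [5, 15, 61, 67, 36, 85, 88]

After 1 step: [5, 15, 61, 67, 36, 85, 88]


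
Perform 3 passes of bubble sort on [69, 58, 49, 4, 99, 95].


Initial: [69, 58, 49, 4, 99, 95]
Pass 1: [58, 49, 4, 69, 95, 99] (4 swaps)
Pass 2: [49, 4, 58, 69, 95, 99] (2 swaps)
Pass 3: [4, 49, 58, 69, 95, 99] (1 swaps)

After 3 passes: [4, 49, 58, 69, 95, 99]


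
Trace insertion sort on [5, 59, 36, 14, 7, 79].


Initial: [5, 59, 36, 14, 7, 79]
Insert 59: [5, 59, 36, 14, 7, 79]
Insert 36: [5, 36, 59, 14, 7, 79]
Insert 14: [5, 14, 36, 59, 7, 79]
Insert 7: [5, 7, 14, 36, 59, 79]
Insert 79: [5, 7, 14, 36, 59, 79]

Sorted: [5, 7, 14, 36, 59, 79]


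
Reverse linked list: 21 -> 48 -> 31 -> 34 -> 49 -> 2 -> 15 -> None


Step 1: curr=21, set curr.next=prev(None) | reversed so far: 21
Step 2: curr=48, set curr.next=prev(21) | reversed so far: 48 -> 21
Step 3: curr=31, set curr.next=prev(48) | reversed so far: 31 -> 48 -> 21
Step 4: curr=34, set curr.next=prev(31) | reversed so far: 34 -> 31 -> 48 -> 21
Step 5: curr=49, set curr.next=prev(34) | reversed so far: 49 -> 34 -> 31 -> 48 -> 21
Step 6: curr=2, set curr.next=prev(49) | reversed so far: 2 -> 49 -> 34 -> 31 -> 48 -> 21
Step 7: curr=15, set curr.next=prev(2) | reversed so far: 15 -> 2 -> 49 -> 34 -> 31 -> 48 -> 21

15 -> 2 -> 49 -> 34 -> 31 -> 48 -> 21 -> None


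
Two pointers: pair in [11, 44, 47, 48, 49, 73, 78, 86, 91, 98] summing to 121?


lo=0(11)+hi=9(98)=109
lo=1(44)+hi=9(98)=142
lo=1(44)+hi=8(91)=135
lo=1(44)+hi=7(86)=130
lo=1(44)+hi=6(78)=122
lo=1(44)+hi=5(73)=117
lo=2(47)+hi=5(73)=120
lo=3(48)+hi=5(73)=121

Yes: 48+73=121


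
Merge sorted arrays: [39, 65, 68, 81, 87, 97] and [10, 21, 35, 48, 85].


Take 10 from B
Take 21 from B
Take 35 from B
Take 39 from A
Take 48 from B
Take 65 from A
Take 68 from A
Take 81 from A
Take 85 from B

Merged: [10, 21, 35, 39, 48, 65, 68, 81, 85, 87, 97]


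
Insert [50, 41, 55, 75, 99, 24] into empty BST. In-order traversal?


Insert 50: root
Insert 41: L from 50
Insert 55: R from 50
Insert 75: R from 50 -> R from 55
Insert 99: R from 50 -> R from 55 -> R from 75
Insert 24: L from 50 -> L from 41

In-order: [24, 41, 50, 55, 75, 99]


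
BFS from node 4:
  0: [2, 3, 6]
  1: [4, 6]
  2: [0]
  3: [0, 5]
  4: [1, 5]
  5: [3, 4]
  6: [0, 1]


Visit 4, enqueue [1, 5]
Visit 1, enqueue [6]
Visit 5, enqueue [3]
Visit 6, enqueue [0]
Visit 3, enqueue []
Visit 0, enqueue [2]
Visit 2, enqueue []

BFS order: [4, 1, 5, 6, 3, 0, 2]


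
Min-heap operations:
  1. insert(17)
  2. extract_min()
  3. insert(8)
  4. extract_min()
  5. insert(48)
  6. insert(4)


insert(17) -> [17]
extract_min()->17, []
insert(8) -> [8]
extract_min()->8, []
insert(48) -> [48]
insert(4) -> [4, 48]

Final heap: [4, 48]


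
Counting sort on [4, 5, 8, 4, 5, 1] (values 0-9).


Input: [4, 5, 8, 4, 5, 1]
Counts: [0, 1, 0, 0, 2, 2, 0, 0, 1, 0]

Sorted: [1, 4, 4, 5, 5, 8]


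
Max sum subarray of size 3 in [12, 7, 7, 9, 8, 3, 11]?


[0:3]: 26
[1:4]: 23
[2:5]: 24
[3:6]: 20
[4:7]: 22

Max: 26 at [0:3]


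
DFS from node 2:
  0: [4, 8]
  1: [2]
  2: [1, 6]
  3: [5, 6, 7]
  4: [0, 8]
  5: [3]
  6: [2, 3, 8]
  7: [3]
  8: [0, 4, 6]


Visit 2, push [6, 1]
Visit 1, push []
Visit 6, push [8, 3]
Visit 3, push [7, 5]
Visit 5, push []
Visit 7, push []
Visit 8, push [4, 0]
Visit 0, push [4]
Visit 4, push []

DFS order: [2, 1, 6, 3, 5, 7, 8, 0, 4]


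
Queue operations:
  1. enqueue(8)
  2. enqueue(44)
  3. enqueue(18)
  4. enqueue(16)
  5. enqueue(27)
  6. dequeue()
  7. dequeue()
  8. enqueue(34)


enqueue(8) -> [8]
enqueue(44) -> [8, 44]
enqueue(18) -> [8, 44, 18]
enqueue(16) -> [8, 44, 18, 16]
enqueue(27) -> [8, 44, 18, 16, 27]
dequeue()->8, [44, 18, 16, 27]
dequeue()->44, [18, 16, 27]
enqueue(34) -> [18, 16, 27, 34]

Final queue: [18, 16, 27, 34]


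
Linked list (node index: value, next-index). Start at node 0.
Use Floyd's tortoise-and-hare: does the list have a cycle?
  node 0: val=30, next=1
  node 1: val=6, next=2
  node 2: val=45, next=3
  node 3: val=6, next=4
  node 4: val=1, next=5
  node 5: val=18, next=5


Floyd's tortoise (slow, +1) and hare (fast, +2):
  init: slow=0, fast=0
  step 1: slow=1, fast=2
  step 2: slow=2, fast=4
  step 3: slow=3, fast=5
  step 4: slow=4, fast=5
  step 5: slow=5, fast=5
  slow == fast at node 5: cycle detected

Cycle: yes


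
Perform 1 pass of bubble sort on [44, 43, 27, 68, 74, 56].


Initial: [44, 43, 27, 68, 74, 56]
Pass 1: [43, 27, 44, 68, 56, 74] (3 swaps)

After 1 pass: [43, 27, 44, 68, 56, 74]


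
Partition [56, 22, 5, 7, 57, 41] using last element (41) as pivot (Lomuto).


Pivot: 41
  22 <= 41: swap -> [22, 56, 5, 7, 57, 41]
  5 <= 41: swap -> [22, 5, 56, 7, 57, 41]
  7 <= 41: swap -> [22, 5, 7, 56, 57, 41]
Place pivot at 3: [22, 5, 7, 41, 57, 56]

Partitioned: [22, 5, 7, 41, 57, 56]


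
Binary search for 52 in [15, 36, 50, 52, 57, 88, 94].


Step 1: lo=0, hi=6, mid=3, val=52

Found at index 3


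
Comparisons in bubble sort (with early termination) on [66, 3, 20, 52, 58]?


Algorithm: bubble sort (with early termination)
Input: [66, 3, 20, 52, 58]
Sorted: [3, 20, 52, 58, 66]

7


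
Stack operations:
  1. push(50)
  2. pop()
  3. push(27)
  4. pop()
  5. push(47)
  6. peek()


push(50) -> [50]
pop()->50, []
push(27) -> [27]
pop()->27, []
push(47) -> [47]
peek()->47

Final stack: [47]


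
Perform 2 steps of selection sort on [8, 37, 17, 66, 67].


Initial: [8, 37, 17, 66, 67]
Step 1: min=8 at 0
  Swap: [8, 37, 17, 66, 67]
Step 2: min=17 at 2
  Swap: [8, 17, 37, 66, 67]

After 2 steps: [8, 17, 37, 66, 67]


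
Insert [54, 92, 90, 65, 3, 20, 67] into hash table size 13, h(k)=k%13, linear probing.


Insert 54: h=2 -> slot 2
Insert 92: h=1 -> slot 1
Insert 90: h=12 -> slot 12
Insert 65: h=0 -> slot 0
Insert 3: h=3 -> slot 3
Insert 20: h=7 -> slot 7
Insert 67: h=2, 2 probes -> slot 4

Table: [65, 92, 54, 3, 67, None, None, 20, None, None, None, None, 90]


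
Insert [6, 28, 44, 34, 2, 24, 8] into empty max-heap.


Insert 6: [6]
Insert 28: [28, 6]
Insert 44: [44, 6, 28]
Insert 34: [44, 34, 28, 6]
Insert 2: [44, 34, 28, 6, 2]
Insert 24: [44, 34, 28, 6, 2, 24]
Insert 8: [44, 34, 28, 6, 2, 24, 8]

Final heap: [44, 34, 28, 6, 2, 24, 8]


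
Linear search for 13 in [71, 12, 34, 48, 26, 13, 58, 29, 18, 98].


i=0: 71!=13
i=1: 12!=13
i=2: 34!=13
i=3: 48!=13
i=4: 26!=13
i=5: 13==13 found!

Found at 5, 6 comps


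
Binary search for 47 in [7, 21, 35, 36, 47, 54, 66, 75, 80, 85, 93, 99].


Step 1: lo=0, hi=11, mid=5, val=54
Step 2: lo=0, hi=4, mid=2, val=35
Step 3: lo=3, hi=4, mid=3, val=36
Step 4: lo=4, hi=4, mid=4, val=47

Found at index 4


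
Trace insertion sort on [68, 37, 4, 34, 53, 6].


Initial: [68, 37, 4, 34, 53, 6]
Insert 37: [37, 68, 4, 34, 53, 6]
Insert 4: [4, 37, 68, 34, 53, 6]
Insert 34: [4, 34, 37, 68, 53, 6]
Insert 53: [4, 34, 37, 53, 68, 6]
Insert 6: [4, 6, 34, 37, 53, 68]

Sorted: [4, 6, 34, 37, 53, 68]


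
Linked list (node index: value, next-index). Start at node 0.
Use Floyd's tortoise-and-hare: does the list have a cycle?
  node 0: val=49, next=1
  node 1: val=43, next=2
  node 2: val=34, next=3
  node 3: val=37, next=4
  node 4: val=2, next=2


Floyd's tortoise (slow, +1) and hare (fast, +2):
  init: slow=0, fast=0
  step 1: slow=1, fast=2
  step 2: slow=2, fast=4
  step 3: slow=3, fast=3
  slow == fast at node 3: cycle detected

Cycle: yes


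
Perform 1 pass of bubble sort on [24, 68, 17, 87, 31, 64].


Initial: [24, 68, 17, 87, 31, 64]
Pass 1: [24, 17, 68, 31, 64, 87] (3 swaps)

After 1 pass: [24, 17, 68, 31, 64, 87]


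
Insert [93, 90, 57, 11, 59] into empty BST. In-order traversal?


Insert 93: root
Insert 90: L from 93
Insert 57: L from 93 -> L from 90
Insert 11: L from 93 -> L from 90 -> L from 57
Insert 59: L from 93 -> L from 90 -> R from 57

In-order: [11, 57, 59, 90, 93]
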